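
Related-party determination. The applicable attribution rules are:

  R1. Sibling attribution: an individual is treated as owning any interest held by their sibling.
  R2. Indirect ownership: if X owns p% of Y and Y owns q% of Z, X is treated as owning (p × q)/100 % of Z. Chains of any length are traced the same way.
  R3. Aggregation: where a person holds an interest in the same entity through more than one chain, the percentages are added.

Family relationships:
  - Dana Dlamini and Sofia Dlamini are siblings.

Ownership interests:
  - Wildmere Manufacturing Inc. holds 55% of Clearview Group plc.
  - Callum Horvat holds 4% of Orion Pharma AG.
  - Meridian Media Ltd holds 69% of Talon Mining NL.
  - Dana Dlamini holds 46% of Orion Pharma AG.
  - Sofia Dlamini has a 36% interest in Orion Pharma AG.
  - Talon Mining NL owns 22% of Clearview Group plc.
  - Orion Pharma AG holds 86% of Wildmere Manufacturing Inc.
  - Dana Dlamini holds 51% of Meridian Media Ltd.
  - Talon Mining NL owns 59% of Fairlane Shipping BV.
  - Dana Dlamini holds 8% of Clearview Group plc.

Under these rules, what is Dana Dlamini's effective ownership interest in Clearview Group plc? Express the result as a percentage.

By sibling attribution (R1), Dana Dlamini is treated as also owning Sofia Dlamini's interest in Orion Pharma AG, giving 46% + 36% = 82%.
Chain via Meridian Media Ltd → Talon Mining NL (R2): 51% × 69% × 22% = 7.7418% of Clearview Group plc.
Chain via Orion Pharma AG → Wildmere Manufacturing Inc. (R2): 82% × 86% × 55% = 38.786% of Clearview Group plc.
Direct interest in Clearview Group plc: 8%.
Aggregating (R3): 7.7418% + 38.786% + 8% = 54.5278%.

54.5278%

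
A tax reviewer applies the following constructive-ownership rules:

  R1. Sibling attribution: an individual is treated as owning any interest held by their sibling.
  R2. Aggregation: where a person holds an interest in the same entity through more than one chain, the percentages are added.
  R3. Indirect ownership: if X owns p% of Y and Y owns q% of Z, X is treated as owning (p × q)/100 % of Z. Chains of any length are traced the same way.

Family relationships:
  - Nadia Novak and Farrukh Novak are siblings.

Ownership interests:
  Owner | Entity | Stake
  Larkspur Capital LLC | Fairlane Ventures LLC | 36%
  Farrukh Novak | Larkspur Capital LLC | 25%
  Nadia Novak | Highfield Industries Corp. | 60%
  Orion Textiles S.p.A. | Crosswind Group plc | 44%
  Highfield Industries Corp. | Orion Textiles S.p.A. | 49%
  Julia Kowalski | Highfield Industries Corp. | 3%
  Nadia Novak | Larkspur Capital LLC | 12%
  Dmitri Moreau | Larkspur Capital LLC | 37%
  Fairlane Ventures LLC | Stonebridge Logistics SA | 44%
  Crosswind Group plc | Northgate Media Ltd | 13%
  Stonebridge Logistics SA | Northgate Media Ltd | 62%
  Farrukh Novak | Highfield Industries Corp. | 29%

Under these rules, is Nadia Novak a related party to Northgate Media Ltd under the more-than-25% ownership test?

No

By sibling attribution (R1), Nadia Novak is treated as also owning Farrukh Novak's interest in Highfield Industries Corp, giving 60% + 29% = 89%.
By sibling attribution (R1), Nadia Novak is treated as also owning Farrukh Novak's interest in Larkspur Capital LLC, giving 12% + 25% = 37%.
Chain via Highfield Industries Corp. → Orion Textiles S.p.A. → Crosswind Group plc (R3): 89% × 49% × 44% × 13% = 2.494492% of Northgate Media Ltd.
Chain via Larkspur Capital LLC → Fairlane Ventures LLC → Stonebridge Logistics SA (R3): 37% × 36% × 44% × 62% = 3.633696% of Northgate Media Ltd.
Aggregating (R2): 2.494492% + 3.633696% = 6.128188%.
6.128188% does not exceed the 25% threshold, so Nadia is not a related party to Northgate Media Ltd.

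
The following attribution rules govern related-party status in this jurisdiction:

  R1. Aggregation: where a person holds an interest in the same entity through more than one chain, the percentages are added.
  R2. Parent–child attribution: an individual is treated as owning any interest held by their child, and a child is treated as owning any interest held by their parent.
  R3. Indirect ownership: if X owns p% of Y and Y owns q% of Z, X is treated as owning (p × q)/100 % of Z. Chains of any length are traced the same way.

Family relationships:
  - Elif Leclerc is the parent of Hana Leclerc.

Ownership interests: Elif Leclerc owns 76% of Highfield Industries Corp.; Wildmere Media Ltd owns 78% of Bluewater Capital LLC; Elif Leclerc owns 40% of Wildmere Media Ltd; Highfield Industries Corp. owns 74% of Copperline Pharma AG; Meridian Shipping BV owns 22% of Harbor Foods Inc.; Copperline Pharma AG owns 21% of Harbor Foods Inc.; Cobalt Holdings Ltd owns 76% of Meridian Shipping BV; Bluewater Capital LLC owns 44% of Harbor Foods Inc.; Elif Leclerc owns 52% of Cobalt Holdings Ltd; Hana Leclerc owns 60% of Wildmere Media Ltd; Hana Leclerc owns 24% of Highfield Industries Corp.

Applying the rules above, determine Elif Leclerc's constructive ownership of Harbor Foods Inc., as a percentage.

58.5544%

By parent–child attribution (R2), Elif Leclerc is treated as also owning Hana Leclerc's interest in Highfield Industries Corp, giving 76% + 24% = 100%.
By parent–child attribution (R2), Elif Leclerc is treated as also owning Hana Leclerc's interest in Wildmere Media Ltd, giving 40% + 60% = 100%.
Chain via Cobalt Holdings Ltd → Meridian Shipping BV (R3): 52% × 76% × 22% = 8.6944% of Harbor Foods Inc.
Chain via Highfield Industries Corp. → Copperline Pharma AG (R3): 100% × 74% × 21% = 15.54% of Harbor Foods Inc.
Chain via Wildmere Media Ltd → Bluewater Capital LLC (R3): 100% × 78% × 44% = 34.32% of Harbor Foods Inc.
Aggregating (R1): 8.6944% + 15.54% + 34.32% = 58.5544%.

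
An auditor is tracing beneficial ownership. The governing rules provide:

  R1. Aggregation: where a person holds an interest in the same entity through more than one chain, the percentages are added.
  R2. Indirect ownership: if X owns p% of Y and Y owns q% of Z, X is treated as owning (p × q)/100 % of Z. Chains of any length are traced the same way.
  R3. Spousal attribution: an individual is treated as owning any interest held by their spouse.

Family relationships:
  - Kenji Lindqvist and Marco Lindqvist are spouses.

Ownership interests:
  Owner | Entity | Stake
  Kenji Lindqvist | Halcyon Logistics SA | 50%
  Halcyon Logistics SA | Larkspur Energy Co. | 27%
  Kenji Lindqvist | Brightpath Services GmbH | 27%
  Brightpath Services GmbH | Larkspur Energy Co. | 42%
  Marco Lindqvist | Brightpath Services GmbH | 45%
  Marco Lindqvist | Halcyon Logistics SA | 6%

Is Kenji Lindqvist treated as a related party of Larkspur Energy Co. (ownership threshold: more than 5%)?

By spousal attribution (R3), Kenji Lindqvist is treated as also owning Marco Lindqvist's interest in Brightpath Services GmbH, giving 27% + 45% = 72%.
By spousal attribution (R3), Kenji Lindqvist is treated as also owning Marco Lindqvist's interest in Halcyon Logistics SA, giving 50% + 6% = 56%.
Chain via Brightpath Services GmbH (R2): 72% × 42% = 30.24% of Larkspur Energy Co.
Chain via Halcyon Logistics SA (R2): 56% × 27% = 15.12% of Larkspur Energy Co.
Aggregating (R1): 30.24% + 15.12% = 45.36%.
45.36% exceeds the 5% threshold, so Kenji is a related party to Larkspur Energy Co.

Yes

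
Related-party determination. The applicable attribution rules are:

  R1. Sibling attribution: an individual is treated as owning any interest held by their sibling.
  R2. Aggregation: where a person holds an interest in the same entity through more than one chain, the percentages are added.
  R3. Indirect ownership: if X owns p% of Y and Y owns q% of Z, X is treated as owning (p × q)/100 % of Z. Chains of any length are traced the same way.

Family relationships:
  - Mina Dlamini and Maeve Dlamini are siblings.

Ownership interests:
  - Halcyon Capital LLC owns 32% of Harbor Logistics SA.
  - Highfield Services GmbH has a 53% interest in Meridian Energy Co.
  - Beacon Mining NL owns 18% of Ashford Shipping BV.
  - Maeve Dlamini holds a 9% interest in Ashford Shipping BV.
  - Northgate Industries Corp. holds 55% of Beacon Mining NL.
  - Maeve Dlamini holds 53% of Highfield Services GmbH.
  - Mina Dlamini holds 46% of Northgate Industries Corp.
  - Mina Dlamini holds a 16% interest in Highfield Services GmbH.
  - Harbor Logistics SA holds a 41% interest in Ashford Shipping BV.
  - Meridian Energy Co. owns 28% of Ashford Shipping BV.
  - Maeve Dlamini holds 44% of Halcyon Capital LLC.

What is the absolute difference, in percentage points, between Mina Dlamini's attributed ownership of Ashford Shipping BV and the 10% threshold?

By sibling attribution (R1), Mina Dlamini is treated as also owning Maeve Dlamini's interest in Highfield Services GmbH, giving 16% + 53% = 69%.
By sibling attribution (R1), Mina Dlamini is treated as owning Maeve Dlamini's 44% interest in Halcyon Capital LLC.
By sibling attribution (R1), Mina Dlamini is treated as owning Maeve Dlamini's 9% interest in Ashford Shipping BV.
Chain via Northgate Industries Corp. → Beacon Mining NL (R3): 46% × 55% × 18% = 4.554% of Ashford Shipping BV.
Chain via Highfield Services GmbH → Meridian Energy Co. (R3): 69% × 53% × 28% = 10.2396% of Ashford Shipping BV.
Chain via Halcyon Capital LLC → Harbor Logistics SA (R3): 44% × 32% × 41% = 5.7728% of Ashford Shipping BV.
Direct interest in Ashford Shipping BV: 9%.
Aggregating (R2): 4.554% + 10.2396% + 5.7728% + 9% = 29.5664%.
29.5664% exceeds the 10% threshold by 19.5664 percentage points.

19.5664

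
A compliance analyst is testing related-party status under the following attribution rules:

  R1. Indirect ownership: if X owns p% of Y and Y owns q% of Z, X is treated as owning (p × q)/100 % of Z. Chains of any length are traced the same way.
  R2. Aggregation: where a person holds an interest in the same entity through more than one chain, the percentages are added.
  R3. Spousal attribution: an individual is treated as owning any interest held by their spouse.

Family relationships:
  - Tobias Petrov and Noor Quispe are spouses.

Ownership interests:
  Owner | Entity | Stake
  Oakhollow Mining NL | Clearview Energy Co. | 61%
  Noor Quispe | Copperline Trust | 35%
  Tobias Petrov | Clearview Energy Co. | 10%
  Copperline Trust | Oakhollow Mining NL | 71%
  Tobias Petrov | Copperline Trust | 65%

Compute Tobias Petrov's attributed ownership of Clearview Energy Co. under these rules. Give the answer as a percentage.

By spousal attribution (R3), Tobias Petrov is treated as also owning Noor Quispe's interest in Copperline Trust, giving 65% + 35% = 100%.
Chain via Copperline Trust → Oakhollow Mining NL (R1): 100% × 71% × 61% = 43.31% of Clearview Energy Co.
Direct interest in Clearview Energy Co: 10%.
Aggregating (R2): 43.31% + 10% = 53.31%.

53.31%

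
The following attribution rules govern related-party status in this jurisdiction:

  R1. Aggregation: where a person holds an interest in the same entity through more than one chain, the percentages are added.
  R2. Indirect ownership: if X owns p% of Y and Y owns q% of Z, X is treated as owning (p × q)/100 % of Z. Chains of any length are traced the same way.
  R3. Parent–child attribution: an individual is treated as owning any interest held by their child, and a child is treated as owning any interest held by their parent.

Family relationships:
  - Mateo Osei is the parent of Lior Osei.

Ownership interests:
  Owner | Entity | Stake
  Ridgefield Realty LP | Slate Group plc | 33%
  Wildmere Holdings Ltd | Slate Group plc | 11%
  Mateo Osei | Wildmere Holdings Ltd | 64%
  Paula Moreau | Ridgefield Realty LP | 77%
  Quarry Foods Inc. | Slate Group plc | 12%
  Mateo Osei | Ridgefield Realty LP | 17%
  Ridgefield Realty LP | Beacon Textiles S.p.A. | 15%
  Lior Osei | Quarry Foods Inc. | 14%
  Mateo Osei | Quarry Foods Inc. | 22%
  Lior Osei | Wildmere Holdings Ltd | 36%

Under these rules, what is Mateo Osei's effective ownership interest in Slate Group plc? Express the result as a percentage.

20.93%

By parent–child attribution (R3), Mateo Osei is treated as also owning Lior Osei's interest in Quarry Foods Inc, giving 22% + 14% = 36%.
By parent–child attribution (R3), Mateo Osei is treated as also owning Lior Osei's interest in Wildmere Holdings Ltd, giving 64% + 36% = 100%.
Chain via Ridgefield Realty LP (R2): 17% × 33% = 5.61% of Slate Group plc.
Chain via Quarry Foods Inc. (R2): 36% × 12% = 4.32% of Slate Group plc.
Chain via Wildmere Holdings Ltd (R2): 100% × 11% = 11% of Slate Group plc.
Aggregating (R1): 5.61% + 4.32% + 11% = 20.93%.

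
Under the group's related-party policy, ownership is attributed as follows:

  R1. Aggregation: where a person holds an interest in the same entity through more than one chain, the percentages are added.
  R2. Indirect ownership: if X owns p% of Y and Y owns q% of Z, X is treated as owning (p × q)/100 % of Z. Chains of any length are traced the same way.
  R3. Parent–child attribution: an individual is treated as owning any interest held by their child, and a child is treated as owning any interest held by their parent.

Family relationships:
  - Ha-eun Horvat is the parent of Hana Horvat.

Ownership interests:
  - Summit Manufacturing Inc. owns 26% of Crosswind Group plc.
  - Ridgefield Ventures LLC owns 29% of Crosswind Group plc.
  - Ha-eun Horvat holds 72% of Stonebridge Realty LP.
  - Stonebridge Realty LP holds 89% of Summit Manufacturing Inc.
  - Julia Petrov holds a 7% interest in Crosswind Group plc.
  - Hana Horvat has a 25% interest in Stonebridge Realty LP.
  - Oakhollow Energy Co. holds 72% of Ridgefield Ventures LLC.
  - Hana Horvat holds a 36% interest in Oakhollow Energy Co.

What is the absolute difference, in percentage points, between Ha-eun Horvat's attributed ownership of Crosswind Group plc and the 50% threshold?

20.0374

By parent–child attribution (R3), Ha-eun Horvat is treated as also owning Hana Horvat's interest in Stonebridge Realty LP, giving 72% + 25% = 97%.
By parent–child attribution (R3), Ha-eun Horvat is treated as owning Hana Horvat's 36% interest in Oakhollow Energy Co.
Chain via Stonebridge Realty LP → Summit Manufacturing Inc. (R2): 97% × 89% × 26% = 22.4458% of Crosswind Group plc.
Chain via Oakhollow Energy Co. → Ridgefield Ventures LLC (R2): 36% × 72% × 29% = 7.5168% of Crosswind Group plc.
Aggregating (R1): 22.4458% + 7.5168% = 29.9626%.
29.9626% falls short of the 50% threshold by 20.0374 percentage points.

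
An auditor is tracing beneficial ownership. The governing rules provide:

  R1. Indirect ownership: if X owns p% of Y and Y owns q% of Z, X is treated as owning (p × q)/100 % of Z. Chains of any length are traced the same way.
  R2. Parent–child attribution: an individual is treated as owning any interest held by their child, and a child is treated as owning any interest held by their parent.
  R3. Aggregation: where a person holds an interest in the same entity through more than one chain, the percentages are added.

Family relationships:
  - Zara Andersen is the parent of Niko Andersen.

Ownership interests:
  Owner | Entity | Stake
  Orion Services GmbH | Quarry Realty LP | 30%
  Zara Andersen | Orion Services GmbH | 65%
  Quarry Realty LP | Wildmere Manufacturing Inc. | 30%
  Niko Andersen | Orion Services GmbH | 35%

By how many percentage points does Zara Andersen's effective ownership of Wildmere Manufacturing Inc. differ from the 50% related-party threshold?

By parent–child attribution (R2), Zara Andersen is treated as also owning Niko Andersen's interest in Orion Services GmbH, giving 65% + 35% = 100%.
Chain via Orion Services GmbH → Quarry Realty LP (R1): 100% × 30% × 30% = 9% of Wildmere Manufacturing Inc.
9% falls short of the 50% threshold by 41 percentage points.

41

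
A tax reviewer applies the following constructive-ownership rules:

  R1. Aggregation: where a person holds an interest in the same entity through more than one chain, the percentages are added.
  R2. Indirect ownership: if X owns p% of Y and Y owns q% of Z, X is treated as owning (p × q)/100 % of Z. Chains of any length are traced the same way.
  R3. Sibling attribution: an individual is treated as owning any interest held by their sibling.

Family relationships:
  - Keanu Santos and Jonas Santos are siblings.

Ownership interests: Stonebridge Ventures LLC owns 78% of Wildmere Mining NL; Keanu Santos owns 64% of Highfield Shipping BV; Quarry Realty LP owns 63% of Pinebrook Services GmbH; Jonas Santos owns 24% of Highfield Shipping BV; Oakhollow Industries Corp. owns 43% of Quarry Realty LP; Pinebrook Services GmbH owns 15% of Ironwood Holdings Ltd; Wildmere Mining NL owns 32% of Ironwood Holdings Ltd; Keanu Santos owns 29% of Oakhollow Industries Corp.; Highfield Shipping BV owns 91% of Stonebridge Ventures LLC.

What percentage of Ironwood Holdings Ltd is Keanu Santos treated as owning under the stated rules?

21.166383%

By sibling attribution (R3), Keanu Santos is treated as also owning Jonas Santos's interest in Highfield Shipping BV, giving 64% + 24% = 88%.
Chain via Highfield Shipping BV → Stonebridge Ventures LLC → Wildmere Mining NL (R2): 88% × 91% × 78% × 32% = 19.987968% of Ironwood Holdings Ltd.
Chain via Oakhollow Industries Corp. → Quarry Realty LP → Pinebrook Services GmbH (R2): 29% × 43% × 63% × 15% = 1.178415% of Ironwood Holdings Ltd.
Aggregating (R1): 19.987968% + 1.178415% = 21.166383%.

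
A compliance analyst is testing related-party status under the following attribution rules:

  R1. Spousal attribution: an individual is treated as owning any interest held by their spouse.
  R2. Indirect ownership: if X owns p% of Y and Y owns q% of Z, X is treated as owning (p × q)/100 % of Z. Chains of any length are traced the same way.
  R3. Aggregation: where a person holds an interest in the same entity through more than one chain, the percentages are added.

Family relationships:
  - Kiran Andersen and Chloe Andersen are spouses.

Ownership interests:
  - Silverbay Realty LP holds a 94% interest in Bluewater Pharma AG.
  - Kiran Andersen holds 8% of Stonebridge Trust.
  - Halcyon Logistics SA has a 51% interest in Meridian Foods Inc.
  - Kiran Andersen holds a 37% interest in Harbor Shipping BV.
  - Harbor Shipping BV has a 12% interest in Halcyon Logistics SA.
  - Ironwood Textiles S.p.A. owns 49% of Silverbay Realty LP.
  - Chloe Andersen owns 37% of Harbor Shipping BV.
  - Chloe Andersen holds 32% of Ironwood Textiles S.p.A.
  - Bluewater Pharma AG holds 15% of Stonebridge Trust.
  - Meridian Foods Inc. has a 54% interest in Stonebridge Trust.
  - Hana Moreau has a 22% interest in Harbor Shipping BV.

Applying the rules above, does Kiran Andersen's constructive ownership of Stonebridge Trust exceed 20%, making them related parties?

By spousal attribution (R1), Kiran Andersen is treated as also owning Chloe Andersen's interest in Harbor Shipping BV, giving 37% + 37% = 74%.
By spousal attribution (R1), Kiran Andersen is treated as owning Chloe Andersen's 32% interest in Ironwood Textiles S.p.A.
Chain via Harbor Shipping BV → Halcyon Logistics SA → Meridian Foods Inc. (R2): 74% × 12% × 51% × 54% = 2.445552% of Stonebridge Trust.
Direct interest in Stonebridge Trust: 8%.
Chain via Ironwood Textiles S.p.A. → Silverbay Realty LP → Bluewater Pharma AG (R2): 32% × 49% × 94% × 15% = 2.21088% of Stonebridge Trust.
Aggregating (R3): 2.445552% + 8% + 2.21088% = 12.656432%.
12.656432% does not exceed the 20% threshold, so Kiran is not a related party to Stonebridge Trust.

No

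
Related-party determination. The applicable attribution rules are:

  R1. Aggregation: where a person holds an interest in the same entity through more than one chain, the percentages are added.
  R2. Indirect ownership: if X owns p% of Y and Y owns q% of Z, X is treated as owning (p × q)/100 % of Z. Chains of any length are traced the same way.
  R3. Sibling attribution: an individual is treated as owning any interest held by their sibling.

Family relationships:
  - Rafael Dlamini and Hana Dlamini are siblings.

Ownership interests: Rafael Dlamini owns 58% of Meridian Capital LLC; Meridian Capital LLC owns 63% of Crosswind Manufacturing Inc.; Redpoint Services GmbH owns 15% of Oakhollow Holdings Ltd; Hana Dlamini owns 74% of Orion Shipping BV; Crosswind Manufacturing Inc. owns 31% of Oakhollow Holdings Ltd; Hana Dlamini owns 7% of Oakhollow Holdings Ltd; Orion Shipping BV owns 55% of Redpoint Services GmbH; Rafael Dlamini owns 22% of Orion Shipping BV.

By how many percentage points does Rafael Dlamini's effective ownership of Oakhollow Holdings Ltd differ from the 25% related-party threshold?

1.2474

By sibling attribution (R3), Rafael Dlamini is treated as also owning Hana Dlamini's interest in Orion Shipping BV, giving 22% + 74% = 96%.
By sibling attribution (R3), Rafael Dlamini is treated as owning Hana Dlamini's 7% interest in Oakhollow Holdings Ltd.
Chain via Meridian Capital LLC → Crosswind Manufacturing Inc. (R2): 58% × 63% × 31% = 11.3274% of Oakhollow Holdings Ltd.
Chain via Orion Shipping BV → Redpoint Services GmbH (R2): 96% × 55% × 15% = 7.92% of Oakhollow Holdings Ltd.
Direct interest in Oakhollow Holdings Ltd: 7%.
Aggregating (R1): 11.3274% + 7.92% + 7% = 26.2474%.
26.2474% exceeds the 25% threshold by 1.2474 percentage points.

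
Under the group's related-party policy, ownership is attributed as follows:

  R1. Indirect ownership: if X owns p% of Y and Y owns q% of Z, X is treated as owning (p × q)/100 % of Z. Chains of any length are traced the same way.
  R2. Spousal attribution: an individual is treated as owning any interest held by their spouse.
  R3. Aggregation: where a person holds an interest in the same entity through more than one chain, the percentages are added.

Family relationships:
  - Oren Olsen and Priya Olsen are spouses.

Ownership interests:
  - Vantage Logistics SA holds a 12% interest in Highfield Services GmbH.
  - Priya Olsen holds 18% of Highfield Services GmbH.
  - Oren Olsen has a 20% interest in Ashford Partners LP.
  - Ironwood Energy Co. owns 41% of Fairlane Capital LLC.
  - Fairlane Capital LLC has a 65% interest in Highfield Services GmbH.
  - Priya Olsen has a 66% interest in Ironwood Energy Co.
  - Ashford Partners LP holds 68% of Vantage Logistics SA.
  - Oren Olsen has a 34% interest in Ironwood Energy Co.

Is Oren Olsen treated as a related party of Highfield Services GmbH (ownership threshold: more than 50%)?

By spousal attribution (R2), Oren Olsen is treated as also owning Priya Olsen's interest in Ironwood Energy Co, giving 34% + 66% = 100%.
By spousal attribution (R2), Oren Olsen is treated as owning Priya Olsen's 18% interest in Highfield Services GmbH.
Chain via Ironwood Energy Co. → Fairlane Capital LLC (R1): 100% × 41% × 65% = 26.65% of Highfield Services GmbH.
Chain via Ashford Partners LP → Vantage Logistics SA (R1): 20% × 68% × 12% = 1.632% of Highfield Services GmbH.
Direct interest in Highfield Services GmbH: 18%.
Aggregating (R3): 26.65% + 1.632% + 18% = 46.282%.
46.282% does not exceed the 50% threshold, so Oren is not a related party to Highfield Services GmbH.

No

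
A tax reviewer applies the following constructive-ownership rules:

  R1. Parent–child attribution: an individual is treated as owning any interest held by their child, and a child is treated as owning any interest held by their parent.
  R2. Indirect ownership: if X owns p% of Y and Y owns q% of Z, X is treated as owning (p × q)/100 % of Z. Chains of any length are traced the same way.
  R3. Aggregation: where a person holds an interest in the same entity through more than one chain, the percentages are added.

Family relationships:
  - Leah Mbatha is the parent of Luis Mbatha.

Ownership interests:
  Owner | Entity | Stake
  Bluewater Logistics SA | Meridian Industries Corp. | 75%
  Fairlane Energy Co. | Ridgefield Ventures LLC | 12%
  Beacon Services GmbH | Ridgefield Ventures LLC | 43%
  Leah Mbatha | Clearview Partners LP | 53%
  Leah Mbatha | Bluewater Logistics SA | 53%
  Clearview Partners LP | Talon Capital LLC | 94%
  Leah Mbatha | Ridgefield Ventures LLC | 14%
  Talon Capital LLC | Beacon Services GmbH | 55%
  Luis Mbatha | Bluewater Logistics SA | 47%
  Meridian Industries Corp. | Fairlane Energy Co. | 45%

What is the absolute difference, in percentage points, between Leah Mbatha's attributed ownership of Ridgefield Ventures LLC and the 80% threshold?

By parent–child attribution (R1), Leah Mbatha is treated as also owning Luis Mbatha's interest in Bluewater Logistics SA, giving 53% + 47% = 100%.
Chain via Clearview Partners LP → Talon Capital LLC → Beacon Services GmbH (R2): 53% × 94% × 55% × 43% = 11.78243% of Ridgefield Ventures LLC.
Chain via Bluewater Logistics SA → Meridian Industries Corp. → Fairlane Energy Co. (R2): 100% × 75% × 45% × 12% = 4.05% of Ridgefield Ventures LLC.
Direct interest in Ridgefield Ventures LLC: 14%.
Aggregating (R3): 11.78243% + 4.05% + 14% = 29.83243%.
29.83243% falls short of the 80% threshold by 50.16757 percentage points.

50.16757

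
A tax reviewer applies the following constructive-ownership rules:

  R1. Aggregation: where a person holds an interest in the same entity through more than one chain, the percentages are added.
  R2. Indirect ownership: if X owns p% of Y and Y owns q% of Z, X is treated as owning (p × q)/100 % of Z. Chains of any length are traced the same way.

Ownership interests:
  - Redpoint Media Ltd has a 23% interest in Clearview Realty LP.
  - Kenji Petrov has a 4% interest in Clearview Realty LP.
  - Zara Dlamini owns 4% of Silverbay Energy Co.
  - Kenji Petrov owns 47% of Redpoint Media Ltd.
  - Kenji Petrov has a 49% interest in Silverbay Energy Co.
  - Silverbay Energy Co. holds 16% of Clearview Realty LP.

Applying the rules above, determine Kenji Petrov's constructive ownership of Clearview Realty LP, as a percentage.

22.65%

Chain via Silverbay Energy Co. (R2): 49% × 16% = 7.84% of Clearview Realty LP.
Chain via Redpoint Media Ltd (R2): 47% × 23% = 10.81% of Clearview Realty LP.
Direct interest in Clearview Realty LP: 4%.
Aggregating (R1): 7.84% + 10.81% + 4% = 22.65%.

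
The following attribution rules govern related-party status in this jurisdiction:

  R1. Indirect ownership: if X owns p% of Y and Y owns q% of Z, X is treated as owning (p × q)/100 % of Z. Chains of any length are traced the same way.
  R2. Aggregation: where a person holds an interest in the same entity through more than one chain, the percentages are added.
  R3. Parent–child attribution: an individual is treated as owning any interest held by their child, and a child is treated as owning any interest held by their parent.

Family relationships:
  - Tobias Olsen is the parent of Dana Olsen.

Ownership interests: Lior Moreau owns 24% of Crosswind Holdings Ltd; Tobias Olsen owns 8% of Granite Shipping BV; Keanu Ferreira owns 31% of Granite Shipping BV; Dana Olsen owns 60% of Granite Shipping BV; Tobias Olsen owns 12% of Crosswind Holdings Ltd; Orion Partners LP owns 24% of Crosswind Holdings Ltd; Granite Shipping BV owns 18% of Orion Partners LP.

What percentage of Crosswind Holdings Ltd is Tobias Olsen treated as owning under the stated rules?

By parent–child attribution (R3), Tobias Olsen is treated as also owning Dana Olsen's interest in Granite Shipping BV, giving 8% + 60% = 68%.
Chain via Granite Shipping BV → Orion Partners LP (R1): 68% × 18% × 24% = 2.9376% of Crosswind Holdings Ltd.
Direct interest in Crosswind Holdings Ltd: 12%.
Aggregating (R2): 2.9376% + 12% = 14.9376%.

14.9376%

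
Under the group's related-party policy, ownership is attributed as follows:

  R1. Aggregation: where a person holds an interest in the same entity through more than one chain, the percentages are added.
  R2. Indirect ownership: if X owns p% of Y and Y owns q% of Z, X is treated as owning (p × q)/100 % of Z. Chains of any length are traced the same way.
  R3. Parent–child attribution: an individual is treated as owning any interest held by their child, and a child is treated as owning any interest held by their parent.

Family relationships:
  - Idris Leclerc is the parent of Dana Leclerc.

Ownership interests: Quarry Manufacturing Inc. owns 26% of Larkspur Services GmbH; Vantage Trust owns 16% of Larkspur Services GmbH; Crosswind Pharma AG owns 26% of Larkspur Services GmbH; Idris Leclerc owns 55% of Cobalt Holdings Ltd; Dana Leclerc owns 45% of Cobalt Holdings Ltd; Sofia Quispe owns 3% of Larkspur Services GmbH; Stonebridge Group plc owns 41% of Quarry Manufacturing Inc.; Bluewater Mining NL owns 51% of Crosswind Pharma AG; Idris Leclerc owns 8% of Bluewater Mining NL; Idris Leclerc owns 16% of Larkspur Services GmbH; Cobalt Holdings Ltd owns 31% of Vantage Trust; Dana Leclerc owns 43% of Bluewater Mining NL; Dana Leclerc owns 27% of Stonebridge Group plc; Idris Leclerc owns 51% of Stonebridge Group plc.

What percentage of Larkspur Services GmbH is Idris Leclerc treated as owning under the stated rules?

36.0374%

By parent–child attribution (R3), Idris Leclerc is treated as also owning Dana Leclerc's interest in Cobalt Holdings Ltd, giving 55% + 45% = 100%.
By parent–child attribution (R3), Idris Leclerc is treated as also owning Dana Leclerc's interest in Stonebridge Group plc, giving 51% + 27% = 78%.
By parent–child attribution (R3), Idris Leclerc is treated as also owning Dana Leclerc's interest in Bluewater Mining NL, giving 8% + 43% = 51%.
Chain via Cobalt Holdings Ltd → Vantage Trust (R2): 100% × 31% × 16% = 4.96% of Larkspur Services GmbH.
Chain via Stonebridge Group plc → Quarry Manufacturing Inc. (R2): 78% × 41% × 26% = 8.3148% of Larkspur Services GmbH.
Chain via Bluewater Mining NL → Crosswind Pharma AG (R2): 51% × 51% × 26% = 6.7626% of Larkspur Services GmbH.
Direct interest in Larkspur Services GmbH: 16%.
Aggregating (R1): 4.96% + 8.3148% + 6.7626% + 16% = 36.0374%.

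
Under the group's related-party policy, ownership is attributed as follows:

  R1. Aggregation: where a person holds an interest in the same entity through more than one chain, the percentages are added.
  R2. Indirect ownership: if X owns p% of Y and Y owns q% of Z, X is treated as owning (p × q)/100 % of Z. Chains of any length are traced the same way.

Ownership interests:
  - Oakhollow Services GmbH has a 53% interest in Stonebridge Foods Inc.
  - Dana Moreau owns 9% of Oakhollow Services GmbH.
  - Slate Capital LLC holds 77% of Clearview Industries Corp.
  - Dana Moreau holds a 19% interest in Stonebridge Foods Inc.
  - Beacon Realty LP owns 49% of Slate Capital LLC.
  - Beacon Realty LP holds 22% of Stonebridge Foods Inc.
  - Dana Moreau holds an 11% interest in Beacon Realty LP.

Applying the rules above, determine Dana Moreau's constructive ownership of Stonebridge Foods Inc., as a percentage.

Chain via Beacon Realty LP (R2): 11% × 22% = 2.42% of Stonebridge Foods Inc.
Chain via Oakhollow Services GmbH (R2): 9% × 53% = 4.77% of Stonebridge Foods Inc.
Direct interest in Stonebridge Foods Inc: 19%.
Aggregating (R1): 2.42% + 4.77% + 19% = 26.19%.

26.19%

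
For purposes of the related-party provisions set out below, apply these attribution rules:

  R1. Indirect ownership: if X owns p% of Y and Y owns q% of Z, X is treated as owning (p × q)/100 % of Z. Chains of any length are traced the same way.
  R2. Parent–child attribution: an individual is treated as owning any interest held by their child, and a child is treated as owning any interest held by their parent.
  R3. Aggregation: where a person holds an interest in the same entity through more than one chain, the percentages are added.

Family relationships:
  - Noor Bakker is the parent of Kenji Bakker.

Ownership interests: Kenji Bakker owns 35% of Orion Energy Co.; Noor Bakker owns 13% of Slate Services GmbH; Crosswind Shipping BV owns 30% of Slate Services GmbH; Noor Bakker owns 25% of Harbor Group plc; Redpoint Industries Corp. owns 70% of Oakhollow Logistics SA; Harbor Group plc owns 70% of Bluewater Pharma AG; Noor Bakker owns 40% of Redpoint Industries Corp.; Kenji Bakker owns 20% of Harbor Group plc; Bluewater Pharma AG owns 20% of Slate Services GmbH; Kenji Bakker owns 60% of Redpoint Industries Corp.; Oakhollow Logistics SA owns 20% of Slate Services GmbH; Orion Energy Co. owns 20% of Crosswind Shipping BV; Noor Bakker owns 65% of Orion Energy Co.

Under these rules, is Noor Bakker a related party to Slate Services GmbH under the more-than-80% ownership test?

No

By parent–child attribution (R2), Noor Bakker is treated as also owning Kenji Bakker's interest in Harbor Group plc, giving 25% + 20% = 45%.
By parent–child attribution (R2), Noor Bakker is treated as also owning Kenji Bakker's interest in Orion Energy Co, giving 65% + 35% = 100%.
By parent–child attribution (R2), Noor Bakker is treated as also owning Kenji Bakker's interest in Redpoint Industries Corp, giving 40% + 60% = 100%.
Chain via Harbor Group plc → Bluewater Pharma AG (R1): 45% × 70% × 20% = 6.3% of Slate Services GmbH.
Chain via Orion Energy Co. → Crosswind Shipping BV (R1): 100% × 20% × 30% = 6% of Slate Services GmbH.
Chain via Redpoint Industries Corp. → Oakhollow Logistics SA (R1): 100% × 70% × 20% = 14% of Slate Services GmbH.
Direct interest in Slate Services GmbH: 13%.
Aggregating (R3): 6.3% + 6% + 14% + 13% = 39.3%.
39.3% does not exceed the 80% threshold, so Noor is not a related party to Slate Services GmbH.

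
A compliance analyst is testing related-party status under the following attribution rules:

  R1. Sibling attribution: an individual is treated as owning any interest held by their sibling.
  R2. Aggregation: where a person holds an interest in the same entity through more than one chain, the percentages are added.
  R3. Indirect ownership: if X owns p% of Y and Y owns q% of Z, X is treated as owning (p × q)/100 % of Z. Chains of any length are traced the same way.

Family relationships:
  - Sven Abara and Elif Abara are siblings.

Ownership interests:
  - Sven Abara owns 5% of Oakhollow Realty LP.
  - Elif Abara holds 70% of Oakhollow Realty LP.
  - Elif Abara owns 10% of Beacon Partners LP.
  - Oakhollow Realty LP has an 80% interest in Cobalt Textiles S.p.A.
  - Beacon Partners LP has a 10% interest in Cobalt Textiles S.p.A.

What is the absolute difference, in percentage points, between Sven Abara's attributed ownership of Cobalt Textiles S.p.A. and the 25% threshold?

36

By sibling attribution (R1), Sven Abara is treated as also owning Elif Abara's interest in Oakhollow Realty LP, giving 5% + 70% = 75%.
By sibling attribution (R1), Sven Abara is treated as owning Elif Abara's 10% interest in Beacon Partners LP.
Chain via Oakhollow Realty LP (R3): 75% × 80% = 60% of Cobalt Textiles S.p.A.
Chain via Beacon Partners LP (R3): 10% × 10% = 1% of Cobalt Textiles S.p.A.
Aggregating (R2): 60% + 1% = 61%.
61% exceeds the 25% threshold by 36 percentage points.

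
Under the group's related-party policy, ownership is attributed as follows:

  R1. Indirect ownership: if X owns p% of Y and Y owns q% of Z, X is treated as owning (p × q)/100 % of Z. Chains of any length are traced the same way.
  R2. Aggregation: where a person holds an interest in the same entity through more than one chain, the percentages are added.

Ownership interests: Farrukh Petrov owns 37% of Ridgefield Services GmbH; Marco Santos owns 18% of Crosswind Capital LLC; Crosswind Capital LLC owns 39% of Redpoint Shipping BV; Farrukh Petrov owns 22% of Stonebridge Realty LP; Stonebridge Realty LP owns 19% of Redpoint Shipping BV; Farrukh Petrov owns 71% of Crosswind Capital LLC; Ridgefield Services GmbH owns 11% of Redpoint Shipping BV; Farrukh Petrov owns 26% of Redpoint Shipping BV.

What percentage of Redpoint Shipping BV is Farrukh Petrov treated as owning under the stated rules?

61.94%

Chain via Ridgefield Services GmbH (R1): 37% × 11% = 4.07% of Redpoint Shipping BV.
Chain via Crosswind Capital LLC (R1): 71% × 39% = 27.69% of Redpoint Shipping BV.
Chain via Stonebridge Realty LP (R1): 22% × 19% = 4.18% of Redpoint Shipping BV.
Direct interest in Redpoint Shipping BV: 26%.
Aggregating (R2): 4.07% + 27.69% + 4.18% + 26% = 61.94%.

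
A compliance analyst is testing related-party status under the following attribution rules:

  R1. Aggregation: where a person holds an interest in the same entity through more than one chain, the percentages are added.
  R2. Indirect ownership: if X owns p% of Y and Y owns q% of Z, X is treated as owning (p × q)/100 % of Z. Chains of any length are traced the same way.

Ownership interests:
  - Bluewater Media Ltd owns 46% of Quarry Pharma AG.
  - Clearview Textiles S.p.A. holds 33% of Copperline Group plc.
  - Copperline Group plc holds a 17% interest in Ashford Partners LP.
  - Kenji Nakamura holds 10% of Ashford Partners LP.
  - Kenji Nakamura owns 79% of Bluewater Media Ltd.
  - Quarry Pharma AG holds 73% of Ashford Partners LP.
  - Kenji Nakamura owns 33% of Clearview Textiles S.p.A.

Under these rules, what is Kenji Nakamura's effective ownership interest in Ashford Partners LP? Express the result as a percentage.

Chain via Clearview Textiles S.p.A. → Copperline Group plc (R2): 33% × 33% × 17% = 1.8513% of Ashford Partners LP.
Chain via Bluewater Media Ltd → Quarry Pharma AG (R2): 79% × 46% × 73% = 26.5282% of Ashford Partners LP.
Direct interest in Ashford Partners LP: 10%.
Aggregating (R1): 1.8513% + 26.5282% + 10% = 38.3795%.

38.3795%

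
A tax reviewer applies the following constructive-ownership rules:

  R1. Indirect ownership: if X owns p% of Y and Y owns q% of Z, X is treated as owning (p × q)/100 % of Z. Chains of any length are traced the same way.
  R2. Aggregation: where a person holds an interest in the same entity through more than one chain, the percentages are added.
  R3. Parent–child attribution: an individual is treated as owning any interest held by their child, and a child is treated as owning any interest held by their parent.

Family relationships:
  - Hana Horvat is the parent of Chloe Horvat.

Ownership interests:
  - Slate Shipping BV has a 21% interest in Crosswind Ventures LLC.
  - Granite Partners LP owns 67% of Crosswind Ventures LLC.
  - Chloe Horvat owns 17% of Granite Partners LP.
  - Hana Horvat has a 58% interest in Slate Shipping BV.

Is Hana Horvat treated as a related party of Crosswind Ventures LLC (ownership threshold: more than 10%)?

Yes

By parent–child attribution (R3), Hana Horvat is treated as owning Chloe Horvat's 17% interest in Granite Partners LP.
Chain via Slate Shipping BV (R1): 58% × 21% = 12.18% of Crosswind Ventures LLC.
Chain via Granite Partners LP (R1): 17% × 67% = 11.39% of Crosswind Ventures LLC.
Aggregating (R2): 12.18% + 11.39% = 23.57%.
23.57% exceeds the 10% threshold, so Hana is a related party to Crosswind Ventures LLC.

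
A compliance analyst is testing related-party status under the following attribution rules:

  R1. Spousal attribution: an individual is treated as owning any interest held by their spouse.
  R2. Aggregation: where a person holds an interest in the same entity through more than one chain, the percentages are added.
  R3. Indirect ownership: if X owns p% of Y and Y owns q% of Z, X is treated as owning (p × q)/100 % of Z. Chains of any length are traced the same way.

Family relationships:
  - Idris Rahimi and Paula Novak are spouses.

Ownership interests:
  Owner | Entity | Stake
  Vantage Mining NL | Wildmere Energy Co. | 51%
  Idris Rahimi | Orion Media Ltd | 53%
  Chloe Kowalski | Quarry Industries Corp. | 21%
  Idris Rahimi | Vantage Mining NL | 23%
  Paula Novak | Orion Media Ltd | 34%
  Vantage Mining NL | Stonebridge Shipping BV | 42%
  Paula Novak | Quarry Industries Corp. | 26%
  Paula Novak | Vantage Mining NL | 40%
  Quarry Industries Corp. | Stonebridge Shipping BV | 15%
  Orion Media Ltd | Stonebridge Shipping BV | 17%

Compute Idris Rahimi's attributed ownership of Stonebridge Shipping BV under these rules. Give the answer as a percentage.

By spousal attribution (R1), Idris Rahimi is treated as also owning Paula Novak's interest in Vantage Mining NL, giving 23% + 40% = 63%.
By spousal attribution (R1), Idris Rahimi is treated as also owning Paula Novak's interest in Orion Media Ltd, giving 53% + 34% = 87%.
By spousal attribution (R1), Idris Rahimi is treated as owning Paula Novak's 26% interest in Quarry Industries Corp.
Chain via Vantage Mining NL (R3): 63% × 42% = 26.46% of Stonebridge Shipping BV.
Chain via Orion Media Ltd (R3): 87% × 17% = 14.79% of Stonebridge Shipping BV.
Chain via Quarry Industries Corp. (R3): 26% × 15% = 3.9% of Stonebridge Shipping BV.
Aggregating (R2): 26.46% + 14.79% + 3.9% = 45.15%.

45.15%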